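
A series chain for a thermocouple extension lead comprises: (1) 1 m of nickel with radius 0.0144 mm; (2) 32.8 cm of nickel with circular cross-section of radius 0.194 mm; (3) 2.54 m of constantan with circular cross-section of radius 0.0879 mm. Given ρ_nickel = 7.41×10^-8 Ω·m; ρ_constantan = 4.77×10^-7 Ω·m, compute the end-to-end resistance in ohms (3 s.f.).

Seg 1: A = πr² = π(1.4400e-05 m)² = 6.514e-10 m²
R_1 = (7.41×10^-8)(1)/(6.514e-10) = 113.7 Ω
Seg 2: A = πr² = π(1.9400e-04 m)² = 1.182e-07 m²
R_2 = (7.41×10^-8)(0.328)/(1.182e-07) = 0.2056 Ω
Seg 3: A = πr² = π(8.7900e-05 m)² = 2.427e-08 m²
R_3 = (4.77×10^-7)(2.54)/(2.427e-08) = 49.91 Ω
R_total = R_1 + R_2 + R_3 = 164 Ω

164 Ω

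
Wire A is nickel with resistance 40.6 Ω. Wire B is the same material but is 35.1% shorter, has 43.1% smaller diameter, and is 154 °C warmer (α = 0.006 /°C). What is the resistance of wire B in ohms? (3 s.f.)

R ∝ ρL/d² with ρ ∝ (1+αΔT), so R_B/R_A = (1 − 35.1/100) × (1 − 43.1/100)⁻² × (1 + 0.006×154)
= 0.649 × 3.089 × 1.924 = 3.857
R_B = 3.857 × 40.6 = 157 Ω

157 Ω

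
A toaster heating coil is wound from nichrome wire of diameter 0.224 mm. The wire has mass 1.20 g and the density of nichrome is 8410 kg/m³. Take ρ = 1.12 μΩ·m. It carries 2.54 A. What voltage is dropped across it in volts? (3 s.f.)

ρ = 1.12 μΩ·m = 1.12×10^-6 Ω·m
A = π(d/2)² = π(1.1200e-04 m)² = 3.9408e-08 m²
L = m/(density·A) = 0.0012/(8410×3.9408e-08) = 3.621 m
R = ρL/A = (1.12×10^-6)(3.621)/(3.9408e-08) = 102.9 Ω
V = IR = 2.54 × 102.9 = 261 V

261 V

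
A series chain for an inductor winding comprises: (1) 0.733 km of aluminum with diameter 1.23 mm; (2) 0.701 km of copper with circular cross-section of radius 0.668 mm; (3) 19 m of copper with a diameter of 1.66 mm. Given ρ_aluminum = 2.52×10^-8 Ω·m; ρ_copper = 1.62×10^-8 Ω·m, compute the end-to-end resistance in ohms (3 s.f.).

Seg 1: A = π(d/2)² = π(6.1500e-04 m)² = 1.188e-06 m²
R_1 = (2.52×10^-8)(733)/(1.188e-06) = 15.55 Ω
Seg 2: A = πr² = π(6.6800e-04 m)² = 1.402e-06 m²
R_2 = (1.62×10^-8)(701)/(1.402e-06) = 8.101 Ω
Seg 3: A = π(d/2)² = π(8.3000e-04 m)² = 2.164e-06 m²
R_3 = (1.62×10^-8)(19)/(2.164e-06) = 0.1422 Ω
R_total = R_1 + R_2 + R_3 = 23.8 Ω

23.8 Ω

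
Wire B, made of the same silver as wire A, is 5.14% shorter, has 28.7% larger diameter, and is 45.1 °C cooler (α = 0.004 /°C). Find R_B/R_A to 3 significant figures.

R ∝ ρL/d² with ρ ∝ (1+αΔT), so R_B/R_A = (1 − 5.14/100) × (1 + 28.7/100)⁻² × (1 − 0.004×45.1)
= 0.9486 × 0.6037 × 0.8196 = 0.469

0.469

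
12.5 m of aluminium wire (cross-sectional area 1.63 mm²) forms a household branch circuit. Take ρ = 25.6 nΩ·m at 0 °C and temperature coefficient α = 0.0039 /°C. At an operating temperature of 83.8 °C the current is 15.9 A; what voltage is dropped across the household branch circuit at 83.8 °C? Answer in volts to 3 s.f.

4.14 V

ρ = 25.6 nΩ·m = 2.56×10^-8 Ω·m
A = 1.63 mm² = 1.630e-06 m²
R₍0₎ = ρL/A = (2.56×10^-8)(12.5)/(1.630e-06) = 0.1963 Ω
R₍83.8₎ = R₍0₎(1 + αΔT) = 0.1963 × (1 + 0.0039×83.8) = 0.2605 Ω
V = IR = 15.9 × 0.2605 = 4.14 V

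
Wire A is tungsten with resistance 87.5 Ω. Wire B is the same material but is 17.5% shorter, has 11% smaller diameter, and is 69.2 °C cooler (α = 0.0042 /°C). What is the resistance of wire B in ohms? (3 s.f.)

64.6 Ω

R ∝ ρL/d² with ρ ∝ (1+αΔT), so R_B/R_A = (1 − 17.5/100) × (1 − 11/100)⁻² × (1 − 0.0042×69.2)
= 0.825 × 1.262 × 0.7094 = 0.7388
R_B = 0.7388 × 87.5 = 64.6 Ω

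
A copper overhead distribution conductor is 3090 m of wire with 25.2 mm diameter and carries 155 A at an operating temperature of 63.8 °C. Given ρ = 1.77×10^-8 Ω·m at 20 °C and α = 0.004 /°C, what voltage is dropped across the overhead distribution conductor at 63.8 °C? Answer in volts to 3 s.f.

20.0 V

A = π(d/2)² = π(1.2600e-02 m)² = 4.988e-04 m²
R₍20₎ = ρL/A = (1.77×10^-8)(3090)/(4.988e-04) = 0.1097 Ω
R₍63.8₎ = R₍20₎(1 + αΔT) = 0.1097 × (1 + 0.004×43.8) = 0.1289 Ω
V = IR = 155 × 0.1289 = 20.0 V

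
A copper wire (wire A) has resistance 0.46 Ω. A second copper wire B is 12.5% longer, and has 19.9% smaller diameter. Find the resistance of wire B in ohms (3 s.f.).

R ∝ L/d², so R_B/R_A = (1 + 12.5/100) × (1 − 19.9/100)⁻²
= 1.125 × 1.559 = 1.753
R_B = 1.753 × 0.46 = 0.807 Ω

0.807 Ω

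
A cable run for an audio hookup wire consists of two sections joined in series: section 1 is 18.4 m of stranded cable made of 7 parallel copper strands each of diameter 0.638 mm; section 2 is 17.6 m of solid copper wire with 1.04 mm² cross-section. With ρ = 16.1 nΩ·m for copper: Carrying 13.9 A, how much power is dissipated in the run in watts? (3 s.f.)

78.2 W

ρ = 16.1 nΩ·m = 1.61×10^-8 Ω·m
Section 1: A_strand = π(3.1900e-04)² = 3.197e-07 m²; R₁ = ρL/(N·A_s) = (1.61×10^-8)(18.4)/(7×3.197e-07) = 0.1324 Ω
Section 2: A = 1.04 mm² = 1.040e-06 m²
R₂ = (1.61×10^-8)(17.6)/(1.040e-06) = 0.2725 Ω
R = R₁ + R₂ = 0.4048 Ω
P = I²R = (13.9)² × 0.4048 = 78.2 W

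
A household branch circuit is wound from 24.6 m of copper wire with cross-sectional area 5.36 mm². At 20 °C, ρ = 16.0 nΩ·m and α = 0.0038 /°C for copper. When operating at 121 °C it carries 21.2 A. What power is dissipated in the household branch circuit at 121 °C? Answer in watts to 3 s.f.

ρ = 16.0 nΩ·m = 1.60×10^-8 Ω·m
A = 5.36 mm² = 5.360e-06 m²
R₍20₎ = ρL/A = (1.60×10^-8)(24.6)/(5.360e-06) = 0.07343 Ω
R₍121₎ = R₍20₎(1 + αΔT) = 0.07343 × (1 + 0.0038×101) = 0.1016 Ω
P = I²R = (21.2)² × 0.1016 = 45.7 W

45.7 W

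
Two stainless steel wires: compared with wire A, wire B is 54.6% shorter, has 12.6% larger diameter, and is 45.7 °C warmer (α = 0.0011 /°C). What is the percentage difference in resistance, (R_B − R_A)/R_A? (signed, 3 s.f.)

-62.4%

R ∝ ρL/d² with ρ ∝ (1+αΔT), so R_B/R_A = (1 − 54.6/100) × (1 + 12.6/100)⁻² × (1 + 0.0011×45.7)
= 0.454 × 0.7887 × 1.05 = 0.3761
(R_B − R_A)/R_A = 0.3761 − 1 = -62.4%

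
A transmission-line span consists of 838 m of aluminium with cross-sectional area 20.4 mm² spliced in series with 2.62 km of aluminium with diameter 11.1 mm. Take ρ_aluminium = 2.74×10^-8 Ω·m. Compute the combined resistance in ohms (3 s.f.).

1.87 Ω

Segment 1: A = 20.4 mm² = 2.040e-05 m²
R₁ = ρL/A = (2.74×10^-8)(838)/(2.040e-05) = 1.126 Ω
Segment 2: A = π(d/2)² = π(5.5500e-03 m)² = 9.677e-05 m²
R₂ = (2.74×10^-8)(2620)/(9.677e-05) = 0.7418 Ω
R = R₁ + R₂ = 1.87 Ω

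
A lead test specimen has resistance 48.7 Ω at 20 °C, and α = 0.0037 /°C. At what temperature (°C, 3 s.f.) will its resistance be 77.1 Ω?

178 °C

R = R₀(1 + α(T − T₀)) ⇒ T = T₀ + (R/R₀ − 1)/α
T = 20 + (77.1/48.7 − 1)/0.0037 = 20 + (0.5832)/0.0037 = 178 °C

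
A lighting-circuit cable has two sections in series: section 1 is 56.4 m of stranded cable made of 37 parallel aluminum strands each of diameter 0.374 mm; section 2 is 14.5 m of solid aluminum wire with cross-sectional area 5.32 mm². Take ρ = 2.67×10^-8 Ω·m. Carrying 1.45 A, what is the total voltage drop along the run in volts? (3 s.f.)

0.643 V

Section 1: A_strand = π(1.8700e-04)² = 1.099e-07 m²; R₁ = ρL/(N·A_s) = (2.67×10^-8)(56.4)/(37×1.099e-07) = 0.3705 Ω
Section 2: A = 5.32 mm² = 5.320e-06 m²
R₂ = (2.67×10^-8)(14.5)/(5.320e-06) = 0.07277 Ω
R = R₁ + R₂ = 0.4432 Ω
V = IR = 1.45 × 0.4432 = 0.643 V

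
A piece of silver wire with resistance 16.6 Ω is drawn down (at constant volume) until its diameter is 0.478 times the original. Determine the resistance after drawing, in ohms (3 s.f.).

318 Ω

Volume constant ⇒ L' = L/r² with r = 0.478. R' = ρL'/A' = ρ(L/r²)/(πr²d₀²/4) = R/r⁴.
R' = 19.16 × 16.6 = 318 Ω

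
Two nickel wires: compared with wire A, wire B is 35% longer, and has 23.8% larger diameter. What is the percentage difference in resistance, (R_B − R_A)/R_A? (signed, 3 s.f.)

-11.9%

R ∝ L/d², so R_B/R_A = (1 + 35/100) × (1 + 23.8/100)⁻²
= 1.35 × 0.6525 = 0.8808
(R_B − R_A)/R_A = 0.8808 − 1 = -11.9%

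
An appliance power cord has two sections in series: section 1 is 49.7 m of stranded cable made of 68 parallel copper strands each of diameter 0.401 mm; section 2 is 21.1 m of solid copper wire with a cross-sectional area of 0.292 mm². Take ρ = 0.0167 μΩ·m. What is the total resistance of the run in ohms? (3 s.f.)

1.30 Ω

ρ = 0.0167 μΩ·m = 1.67×10^-8 Ω·m
Section 1: A_strand = π(2.0050e-04)² = 1.263e-07 m²; R₁ = ρL/(N·A_s) = (1.67×10^-8)(49.7)/(68×1.263e-07) = 0.09665 Ω
Section 2: A = 0.292 mm² = 2.920e-07 m²
R₂ = (1.67×10^-8)(21.1)/(2.920e-07) = 1.207 Ω
R = R₁ + R₂ = 1.30 Ω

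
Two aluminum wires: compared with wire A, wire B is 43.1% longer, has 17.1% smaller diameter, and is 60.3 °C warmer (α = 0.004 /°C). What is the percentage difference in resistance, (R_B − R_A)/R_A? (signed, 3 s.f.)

R ∝ ρL/d² with ρ ∝ (1+αΔT), so R_B/R_A = (1 + 43.1/100) × (1 − 17.1/100)⁻² × (1 + 0.004×60.3)
= 1.431 × 1.455 × 1.241 = 2.584
(R_B − R_A)/R_A = 2.584 − 1 = 158%

158%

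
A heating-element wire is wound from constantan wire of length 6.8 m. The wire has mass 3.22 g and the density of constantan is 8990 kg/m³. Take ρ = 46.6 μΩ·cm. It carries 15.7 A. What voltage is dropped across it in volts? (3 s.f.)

ρ = 46.6 μΩ·cm = 4.66×10^-7 Ω·m
A = m/(density·L) = 0.00322/(8990×6.8) = 5.2673e-08 m²
R = ρL/A = (4.66×10^-7)(6.8)/(5.2673e-08) = 60.16 Ω
V = IR = 15.7 × 60.16 = 945 V

945 V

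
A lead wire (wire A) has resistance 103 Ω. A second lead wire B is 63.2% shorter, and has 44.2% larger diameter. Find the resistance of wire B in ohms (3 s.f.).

18.2 Ω

R ∝ L/d², so R_B/R_A = (1 − 63.2/100) × (1 + 44.2/100)⁻²
= 0.368 × 0.4809 = 0.177
R_B = 0.177 × 103 = 18.2 Ω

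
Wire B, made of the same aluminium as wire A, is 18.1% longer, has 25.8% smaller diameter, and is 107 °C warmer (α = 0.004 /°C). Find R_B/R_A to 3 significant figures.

R ∝ ρL/d² with ρ ∝ (1+αΔT), so R_B/R_A = (1 + 18.1/100) × (1 − 25.8/100)⁻² × (1 + 0.004×107)
= 1.181 × 1.816 × 1.428 = 3.06

3.06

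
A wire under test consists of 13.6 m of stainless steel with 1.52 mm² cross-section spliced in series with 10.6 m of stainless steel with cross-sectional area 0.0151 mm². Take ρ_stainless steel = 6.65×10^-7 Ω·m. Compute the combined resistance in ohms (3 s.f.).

Segment 1: A = 1.52 mm² = 1.520e-06 m²
R₁ = ρL/A = (6.65×10^-7)(13.6)/(1.520e-06) = 5.95 Ω
Segment 2: A = 0.0151 mm² = 1.510e-08 m²
R₂ = (6.65×10^-7)(10.6)/(1.510e-08) = 466.8 Ω
R = R₁ + R₂ = 473 Ω

473 Ω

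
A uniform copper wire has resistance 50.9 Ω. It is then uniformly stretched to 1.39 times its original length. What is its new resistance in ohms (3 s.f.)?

98.3 Ω

Volume constant ⇒ A' = A/k with k = 1.39. R' = ρ(kL)/(A/k) = k²R.
R' = 1.932 × 50.9 = 98.3 Ω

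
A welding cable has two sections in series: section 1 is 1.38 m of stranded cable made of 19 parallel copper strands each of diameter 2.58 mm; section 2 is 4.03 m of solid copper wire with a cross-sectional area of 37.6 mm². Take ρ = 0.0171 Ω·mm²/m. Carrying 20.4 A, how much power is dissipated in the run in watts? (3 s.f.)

0.862 W

ρ = 0.0171 Ω·mm²/m = 1.71×10^-8 Ω·m
Section 1: A_strand = π(1.2900e-03)² = 5.228e-06 m²; R₁ = ρL/(N·A_s) = (1.71×10^-8)(1.38)/(19×5.228e-06) = 2.376×10^-4 Ω
Section 2: A = 37.6 mm² = 3.760e-05 m²
R₂ = (1.71×10^-8)(4.03)/(3.760e-05) = 0.001833 Ω
R = R₁ + R₂ = 0.00207 Ω
P = I²R = (20.4)² × 0.00207 = 0.862 W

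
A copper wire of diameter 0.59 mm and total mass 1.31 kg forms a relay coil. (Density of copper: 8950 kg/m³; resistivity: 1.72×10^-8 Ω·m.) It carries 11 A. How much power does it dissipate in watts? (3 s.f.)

4080 W

A = π(d/2)² = π(2.9500e-04 m)² = 2.7340e-07 m²
L = m/(density·A) = 1.31/(8950×2.7340e-07) = 535.4 m
R = ρL/A = (1.72×10^-8)(535.4)/(2.7340e-07) = 33.68 Ω
P = I²R = (11)² × 33.68 = 4080 W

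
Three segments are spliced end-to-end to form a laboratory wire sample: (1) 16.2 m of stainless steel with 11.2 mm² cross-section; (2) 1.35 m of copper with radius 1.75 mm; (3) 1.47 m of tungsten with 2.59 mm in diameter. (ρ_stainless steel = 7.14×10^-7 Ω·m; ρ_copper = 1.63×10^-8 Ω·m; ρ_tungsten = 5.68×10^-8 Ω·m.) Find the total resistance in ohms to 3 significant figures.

1.05 Ω

Seg 1: A = 11.2 mm² = 1.120e-05 m²
R_1 = (7.14×10^-7)(16.2)/(1.120e-05) = 1.033 Ω
Seg 2: A = πr² = π(1.7500e-03 m)² = 9.621e-06 m²
R_2 = (1.63×10^-8)(1.35)/(9.621e-06) = 0.002287 Ω
Seg 3: A = π(d/2)² = π(1.2950e-03 m)² = 5.269e-06 m²
R_3 = (5.68×10^-8)(1.47)/(5.269e-06) = 0.01585 Ω
R_total = R_1 + R_2 + R_3 = 1.05 Ω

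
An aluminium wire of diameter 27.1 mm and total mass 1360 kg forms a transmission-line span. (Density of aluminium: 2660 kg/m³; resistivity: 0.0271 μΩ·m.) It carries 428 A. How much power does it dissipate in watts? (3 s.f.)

ρ = 0.0271 μΩ·m = 2.71×10^-8 Ω·m
A = π(d/2)² = π(1.3550e-02 m)² = 5.7680e-04 m²
L = m/(density·A) = 1360/(2660×5.7680e-04) = 886.4 m
R = ρL/A = (2.71×10^-8)(886.4)/(5.7680e-04) = 0.04165 Ω
P = I²R = (428)² × 0.04165 = 7630 W

7630 W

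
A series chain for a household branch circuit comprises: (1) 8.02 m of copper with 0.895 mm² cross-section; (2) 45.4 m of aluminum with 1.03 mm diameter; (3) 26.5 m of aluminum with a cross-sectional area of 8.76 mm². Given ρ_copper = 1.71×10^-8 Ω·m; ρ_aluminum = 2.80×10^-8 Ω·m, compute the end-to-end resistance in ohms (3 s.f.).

Seg 1: A = 0.895 mm² = 8.950e-07 m²
R_1 = (1.71×10^-8)(8.02)/(8.950e-07) = 0.1532 Ω
Seg 2: A = π(d/2)² = π(5.1500e-04 m)² = 8.332e-07 m²
R_2 = (2.80×10^-8)(45.4)/(8.332e-07) = 1.526 Ω
Seg 3: A = 8.76 mm² = 8.760e-06 m²
R_3 = (2.80×10^-8)(26.5)/(8.760e-06) = 0.0847 Ω
R_total = R_1 + R_2 + R_3 = 1.76 Ω

1.76 Ω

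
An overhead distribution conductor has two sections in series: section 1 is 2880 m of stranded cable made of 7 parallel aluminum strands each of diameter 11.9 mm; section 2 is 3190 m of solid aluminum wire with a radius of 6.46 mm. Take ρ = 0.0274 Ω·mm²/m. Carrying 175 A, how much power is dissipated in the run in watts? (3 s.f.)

ρ = 0.0274 Ω·mm²/m = 2.74×10^-8 Ω·m
Section 1: A_strand = π(5.9500e-03)² = 1.112e-04 m²; R₁ = ρL/(N·A_s) = (2.74×10^-8)(2880)/(7×1.112e-04) = 0.1014 Ω
Section 2: A = πr² = π(6.4600e-03 m)² = 1.311e-04 m²
R₂ = (2.74×10^-8)(3190)/(1.311e-04) = 0.6667 Ω
R = R₁ + R₂ = 0.7681 Ω
P = I²R = (175)² × 0.7681 = 23500 W

23500 W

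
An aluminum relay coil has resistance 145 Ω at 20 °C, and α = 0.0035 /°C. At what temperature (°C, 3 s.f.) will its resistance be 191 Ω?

R = R₀(1 + α(T − T₀)) ⇒ T = T₀ + (R/R₀ − 1)/α
T = 20 + (191/145 − 1)/0.0035 = 20 + (0.3172)/0.0035 = 111 °C

111 °C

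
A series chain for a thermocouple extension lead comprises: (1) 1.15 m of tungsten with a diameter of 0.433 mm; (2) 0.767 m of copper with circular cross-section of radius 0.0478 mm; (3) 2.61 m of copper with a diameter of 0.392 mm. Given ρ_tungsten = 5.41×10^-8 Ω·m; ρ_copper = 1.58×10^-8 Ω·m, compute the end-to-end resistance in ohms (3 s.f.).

Seg 1: A = π(d/2)² = π(2.1650e-04 m)² = 1.473e-07 m²
R_1 = (5.41×10^-8)(1.15)/(1.473e-07) = 0.4225 Ω
Seg 2: A = πr² = π(4.7800e-05 m)² = 7.178e-09 m²
R_2 = (1.58×10^-8)(0.767)/(7.178e-09) = 1.688 Ω
Seg 3: A = π(d/2)² = π(1.9600e-04 m)² = 1.207e-07 m²
R_3 = (1.58×10^-8)(2.61)/(1.207e-07) = 0.3417 Ω
R_total = R_1 + R_2 + R_3 = 2.45 Ω

2.45 Ω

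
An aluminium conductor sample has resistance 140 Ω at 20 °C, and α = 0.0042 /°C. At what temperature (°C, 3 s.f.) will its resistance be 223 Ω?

161 °C

R = R₀(1 + α(T − T₀)) ⇒ T = T₀ + (R/R₀ − 1)/α
T = 20 + (223/140 − 1)/0.0042 = 20 + (0.5929)/0.0042 = 161 °C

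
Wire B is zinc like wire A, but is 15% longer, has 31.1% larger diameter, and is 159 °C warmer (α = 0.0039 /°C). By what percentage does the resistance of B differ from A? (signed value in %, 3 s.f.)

R ∝ ρL/d² with ρ ∝ (1+αΔT), so R_B/R_A = (1 + 15/100) × (1 + 31.1/100)⁻² × (1 + 0.0039×159)
= 1.15 × 0.5818 × 1.62 = 1.084
(R_B − R_A)/R_A = 1.084 − 1 = 8.40%

8.40%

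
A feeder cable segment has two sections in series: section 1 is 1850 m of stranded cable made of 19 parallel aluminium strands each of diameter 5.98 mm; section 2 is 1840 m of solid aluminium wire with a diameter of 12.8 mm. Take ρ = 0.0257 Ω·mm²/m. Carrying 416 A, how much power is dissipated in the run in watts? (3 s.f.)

ρ = 0.0257 Ω·mm²/m = 2.57×10^-8 Ω·m
Section 1: A_strand = π(2.9900e-03)² = 2.809e-05 m²; R₁ = ρL/(N·A_s) = (2.57×10^-8)(1850)/(19×2.809e-05) = 0.0891 Ω
Section 2: A = π(d/2)² = π(6.4000e-03 m)² = 1.287e-04 m²
R₂ = (2.57×10^-8)(1840)/(1.287e-04) = 0.3675 Ω
R = R₁ + R₂ = 0.4566 Ω
P = I²R = (416)² × 0.4566 = 79000 W

79000 W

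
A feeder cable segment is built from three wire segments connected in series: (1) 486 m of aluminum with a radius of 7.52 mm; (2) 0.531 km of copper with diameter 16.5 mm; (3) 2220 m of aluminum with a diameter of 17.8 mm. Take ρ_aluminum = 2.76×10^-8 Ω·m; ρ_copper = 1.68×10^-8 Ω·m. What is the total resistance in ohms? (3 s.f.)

Seg 1: A = πr² = π(7.5200e-03 m)² = 1.777e-04 m²
R_1 = (2.76×10^-8)(486)/(1.777e-04) = 0.0755 Ω
Seg 2: A = π(d/2)² = π(8.2500e-03 m)² = 2.138e-04 m²
R_2 = (1.68×10^-8)(531)/(2.138e-04) = 0.04172 Ω
Seg 3: A = π(d/2)² = π(8.9000e-03 m)² = 2.488e-04 m²
R_3 = (2.76×10^-8)(2220)/(2.488e-04) = 0.2462 Ω
R_total = R_1 + R_2 + R_3 = 0.363 Ω

0.363 Ω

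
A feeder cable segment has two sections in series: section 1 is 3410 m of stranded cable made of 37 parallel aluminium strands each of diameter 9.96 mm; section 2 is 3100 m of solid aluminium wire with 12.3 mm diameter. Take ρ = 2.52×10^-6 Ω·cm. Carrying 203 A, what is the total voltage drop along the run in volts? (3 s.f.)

140 V

ρ = 2.52×10^-6 Ω·cm = 2.52×10^-8 Ω·m
Section 1: A_strand = π(4.9800e-03)² = 7.791e-05 m²; R₁ = ρL/(N·A_s) = (2.52×10^-8)(3410)/(37×7.791e-05) = 0.02981 Ω
Section 2: A = π(d/2)² = π(6.1500e-03 m)² = 1.188e-04 m²
R₂ = (2.52×10^-8)(3100)/(1.188e-04) = 0.6574 Ω
R = R₁ + R₂ = 0.6873 Ω
V = IR = 203 × 0.6873 = 140 V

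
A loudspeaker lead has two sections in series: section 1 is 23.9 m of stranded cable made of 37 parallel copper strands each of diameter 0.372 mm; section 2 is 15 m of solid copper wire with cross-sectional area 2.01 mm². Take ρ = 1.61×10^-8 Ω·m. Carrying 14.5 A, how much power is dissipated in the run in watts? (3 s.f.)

Section 1: A_strand = π(1.8600e-04)² = 1.087e-07 m²; R₁ = ρL/(N·A_s) = (1.61×10^-8)(23.9)/(37×1.087e-07) = 0.09569 Ω
Section 2: A = 2.01 mm² = 2.010e-06 m²
R₂ = (1.61×10^-8)(15)/(2.010e-06) = 0.1201 Ω
R = R₁ + R₂ = 0.2158 Ω
P = I²R = (14.5)² × 0.2158 = 45.4 W

45.4 W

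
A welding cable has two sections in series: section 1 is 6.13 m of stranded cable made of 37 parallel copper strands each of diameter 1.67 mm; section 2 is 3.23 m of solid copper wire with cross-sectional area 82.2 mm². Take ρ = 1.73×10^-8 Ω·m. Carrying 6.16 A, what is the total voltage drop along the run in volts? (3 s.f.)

0.0122 V

Section 1: A_strand = π(8.3500e-04)² = 2.190e-06 m²; R₁ = ρL/(N·A_s) = (1.73×10^-8)(6.13)/(37×2.190e-06) = 0.001309 Ω
Section 2: A = 82.2 mm² = 8.220e-05 m²
R₂ = (1.73×10^-8)(3.23)/(8.220e-05) = 6.798×10^-4 Ω
R = R₁ + R₂ = 0.001988 Ω
V = IR = 6.16 × 0.001988 = 0.0122 V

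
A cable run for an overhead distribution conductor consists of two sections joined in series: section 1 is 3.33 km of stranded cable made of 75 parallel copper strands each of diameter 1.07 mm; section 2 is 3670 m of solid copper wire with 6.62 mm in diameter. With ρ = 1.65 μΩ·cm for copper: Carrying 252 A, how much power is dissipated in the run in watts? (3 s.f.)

ρ = 1.65 μΩ·cm = 1.65×10^-8 Ω·m
Section 1: A_strand = π(5.3500e-04)² = 8.992e-07 m²; R₁ = ρL/(N·A_s) = (1.65×10^-8)(3330)/(75×8.992e-07) = 0.8147 Ω
Section 2: A = π(d/2)² = π(3.3100e-03 m)² = 3.442e-05 m²
R₂ = (1.65×10^-8)(3670)/(3.442e-05) = 1.759 Ω
R = R₁ + R₂ = 2.574 Ω
P = I²R = (252)² × 2.574 = 1.63×10^5 W

1.63×10^5 W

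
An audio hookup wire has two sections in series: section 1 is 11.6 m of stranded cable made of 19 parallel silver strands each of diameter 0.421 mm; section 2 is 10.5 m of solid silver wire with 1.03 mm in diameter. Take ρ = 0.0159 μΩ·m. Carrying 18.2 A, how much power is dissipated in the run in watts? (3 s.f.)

ρ = 0.0159 μΩ·m = 1.59×10^-8 Ω·m
Section 1: A_strand = π(2.1050e-04)² = 1.392e-07 m²; R₁ = ρL/(N·A_s) = (1.59×10^-8)(11.6)/(19×1.392e-07) = 0.06973 Ω
Section 2: A = π(d/2)² = π(5.1500e-04 m)² = 8.332e-07 m²
R₂ = (1.59×10^-8)(10.5)/(8.332e-07) = 0.2004 Ω
R = R₁ + R₂ = 0.2701 Ω
P = I²R = (18.2)² × 0.2701 = 89.5 W

89.5 W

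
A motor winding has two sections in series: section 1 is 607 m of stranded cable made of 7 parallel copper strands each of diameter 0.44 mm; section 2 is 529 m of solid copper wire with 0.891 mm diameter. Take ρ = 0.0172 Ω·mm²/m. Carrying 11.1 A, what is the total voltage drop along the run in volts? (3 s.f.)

271 V

ρ = 0.0172 Ω·mm²/m = 1.72×10^-8 Ω·m
Section 1: A_strand = π(2.2000e-04)² = 1.521e-07 m²; R₁ = ρL/(N·A_s) = (1.72×10^-8)(607)/(7×1.521e-07) = 9.809 Ω
Section 2: A = π(d/2)² = π(4.4550e-04 m)² = 6.235e-07 m²
R₂ = (1.72×10^-8)(529)/(6.235e-07) = 14.59 Ω
R = R₁ + R₂ = 24.4 Ω
V = IR = 11.1 × 24.4 = 271 V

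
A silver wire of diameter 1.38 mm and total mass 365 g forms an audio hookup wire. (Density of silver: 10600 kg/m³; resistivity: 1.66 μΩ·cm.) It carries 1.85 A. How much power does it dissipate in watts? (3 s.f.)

0.874 W

ρ = 1.66 μΩ·cm = 1.66×10^-8 Ω·m
A = π(d/2)² = π(6.9000e-04 m)² = 1.4957e-06 m²
L = m/(density·A) = 0.365/(10600×1.4957e-06) = 23.02 m
R = ρL/A = (1.66×10^-8)(23.02)/(1.4957e-06) = 0.2555 Ω
P = I²R = (1.85)² × 0.2555 = 0.874 W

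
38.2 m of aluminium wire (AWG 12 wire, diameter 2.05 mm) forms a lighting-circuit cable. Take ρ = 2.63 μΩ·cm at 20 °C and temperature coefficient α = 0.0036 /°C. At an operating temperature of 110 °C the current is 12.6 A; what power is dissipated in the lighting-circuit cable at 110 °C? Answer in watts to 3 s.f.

ρ = 2.63 μΩ·cm = 2.63×10^-8 Ω·m
A = π(2.05/2 mm)² = π(1.0250e-03 m)² = 3.301e-06 m²
R₍20₎ = ρL/A = (2.63×10^-8)(38.2)/(3.301e-06) = 0.3044 Ω
R₍110₎ = R₍20₎(1 + αΔT) = 0.3044 × (1 + 0.0036×90) = 0.403 Ω
P = I²R = (12.6)² × 0.403 = 64.0 W

64.0 W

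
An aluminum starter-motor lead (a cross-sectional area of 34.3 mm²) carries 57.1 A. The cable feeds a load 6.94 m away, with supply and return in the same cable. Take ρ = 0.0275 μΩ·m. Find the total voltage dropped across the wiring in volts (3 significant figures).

0.635 V

ρ = 0.0275 μΩ·m = 2.75×10^-8 Ω·m
A = 34.3 mm² = 3.430e-05 m²
Total conductor length (both ways) L = 2 × 6.94 = 13.88 m
R = ρL/A = (2.75×10^-8)(13.88)/(3.430e-05) = 0.01113 Ω
V = IR = 57.1 × 0.01113 = 0.635 V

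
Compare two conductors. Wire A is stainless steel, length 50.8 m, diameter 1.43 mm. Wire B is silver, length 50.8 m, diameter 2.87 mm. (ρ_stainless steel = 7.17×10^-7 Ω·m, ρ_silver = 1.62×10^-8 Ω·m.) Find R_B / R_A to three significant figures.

0.00561

R ∝ ρL/d², so R_B/R_A = (ρ_B/ρ_A) × (d_A/d_B)²
= (1.62×10^-8/7.17×10^-7) × (1.43/2.87)² = 0.00561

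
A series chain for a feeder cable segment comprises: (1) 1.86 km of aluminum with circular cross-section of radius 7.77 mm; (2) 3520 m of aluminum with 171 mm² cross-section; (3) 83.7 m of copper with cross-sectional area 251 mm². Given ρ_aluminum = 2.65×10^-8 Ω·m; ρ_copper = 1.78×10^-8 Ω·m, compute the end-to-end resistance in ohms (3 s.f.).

0.811 Ω

Seg 1: A = πr² = π(7.7700e-03 m)² = 1.897e-04 m²
R_1 = (2.65×10^-8)(1860)/(1.897e-04) = 0.2599 Ω
Seg 2: A = 171 mm² = 1.710e-04 m²
R_2 = (2.65×10^-8)(3520)/(1.710e-04) = 0.5455 Ω
Seg 3: A = 251 mm² = 2.510e-04 m²
R_3 = (1.78×10^-8)(83.7)/(2.510e-04) = 0.005936 Ω
R_total = R_1 + R_2 + R_3 = 0.811 Ω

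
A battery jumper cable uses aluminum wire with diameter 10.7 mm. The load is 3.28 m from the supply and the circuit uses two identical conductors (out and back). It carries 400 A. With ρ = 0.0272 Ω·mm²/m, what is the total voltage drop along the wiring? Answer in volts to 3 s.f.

0.794 V

ρ = 0.0272 Ω·mm²/m = 2.72×10^-8 Ω·m
A = π(d/2)² = π(5.3500e-03 m)² = 8.992e-05 m²
Total conductor length (both ways) L = 2 × 3.28 = 6.56 m
R = ρL/A = (2.72×10^-8)(6.56)/(8.992e-05) = 0.001984 Ω
V = IR = 400 × 0.001984 = 0.794 V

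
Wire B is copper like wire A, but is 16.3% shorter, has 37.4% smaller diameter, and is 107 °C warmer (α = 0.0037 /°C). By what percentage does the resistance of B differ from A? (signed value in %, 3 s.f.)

R ∝ ρL/d² with ρ ∝ (1+αΔT), so R_B/R_A = (1 − 16.3/100) × (1 − 37.4/100)⁻² × (1 + 0.0037×107)
= 0.837 × 2.552 × 1.396 = 2.982
(R_B − R_A)/R_A = 2.982 − 1 = 198%

198%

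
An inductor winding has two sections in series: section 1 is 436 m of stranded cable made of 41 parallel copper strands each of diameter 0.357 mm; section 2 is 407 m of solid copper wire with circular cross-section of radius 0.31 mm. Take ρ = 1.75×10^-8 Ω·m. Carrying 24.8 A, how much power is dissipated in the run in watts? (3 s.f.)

Section 1: A_strand = π(1.7850e-04)² = 1.001e-07 m²; R₁ = ρL/(N·A_s) = (1.75×10^-8)(436)/(41×1.001e-07) = 1.859 Ω
Section 2: A = πr² = π(3.1000e-04 m)² = 3.019e-07 m²
R₂ = (1.75×10^-8)(407)/(3.019e-07) = 23.59 Ω
R = R₁ + R₂ = 25.45 Ω
P = I²R = (24.8)² × 25.45 = 15700 W

15700 W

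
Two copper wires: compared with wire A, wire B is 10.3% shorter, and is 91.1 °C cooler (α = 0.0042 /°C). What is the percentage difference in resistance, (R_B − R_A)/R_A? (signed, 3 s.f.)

R ∝ ρL/d² with ρ ∝ (1+αΔT), so R_B/R_A = (1 − 10.3/100) × (1 − 0.0042×91.1)
= 0.897 × 0.6174 = 0.5538
(R_B − R_A)/R_A = 0.5538 − 1 = -44.6%

-44.6%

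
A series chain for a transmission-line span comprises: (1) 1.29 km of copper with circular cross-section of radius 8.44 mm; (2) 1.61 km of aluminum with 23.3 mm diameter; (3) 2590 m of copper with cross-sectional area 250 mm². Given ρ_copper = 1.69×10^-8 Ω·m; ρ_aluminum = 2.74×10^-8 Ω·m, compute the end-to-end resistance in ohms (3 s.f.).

0.376 Ω

Seg 1: A = πr² = π(8.4400e-03 m)² = 2.238e-04 m²
R_1 = (1.69×10^-8)(1290)/(2.238e-04) = 0.09742 Ω
Seg 2: A = π(d/2)² = π(1.1650e-02 m)² = 4.264e-04 m²
R_2 = (2.74×10^-8)(1610)/(4.264e-04) = 0.1035 Ω
Seg 3: A = 250 mm² = 2.500e-04 m²
R_3 = (1.69×10^-8)(2590)/(2.500e-04) = 0.1751 Ω
R_total = R_1 + R_2 + R_3 = 0.376 Ω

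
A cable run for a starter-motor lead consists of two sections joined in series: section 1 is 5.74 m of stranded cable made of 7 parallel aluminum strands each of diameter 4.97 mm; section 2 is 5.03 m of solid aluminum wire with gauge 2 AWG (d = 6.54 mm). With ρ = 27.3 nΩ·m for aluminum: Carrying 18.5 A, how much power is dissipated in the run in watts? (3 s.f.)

1.79 W

ρ = 27.3 nΩ·m = 2.73×10^-8 Ω·m
Section 1: A_strand = π(2.4850e-03)² = 1.940e-05 m²; R₁ = ρL/(N·A_s) = (2.73×10^-8)(5.74)/(7×1.940e-05) = 0.001154 Ω
Section 2: A = π(6.54/2 mm)² = π(3.2700e-03 m)² = 3.359e-05 m²
R₂ = (2.73×10^-8)(5.03)/(3.359e-05) = 0.004088 Ω
R = R₁ + R₂ = 0.005242 Ω
P = I²R = (18.5)² × 0.005242 = 1.79 W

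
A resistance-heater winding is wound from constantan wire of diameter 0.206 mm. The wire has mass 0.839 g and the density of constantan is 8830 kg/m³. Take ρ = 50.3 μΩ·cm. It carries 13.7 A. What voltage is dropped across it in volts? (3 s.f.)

ρ = 50.3 μΩ·cm = 5.03×10^-7 Ω·m
A = π(d/2)² = π(1.0300e-04 m)² = 3.3329e-08 m²
L = m/(density·A) = 8.390×10^-4/(8830×3.3329e-08) = 2.851 m
R = ρL/A = (5.03×10^-7)(2.851)/(3.3329e-08) = 43.02 Ω
V = IR = 13.7 × 43.02 = 589 V

589 V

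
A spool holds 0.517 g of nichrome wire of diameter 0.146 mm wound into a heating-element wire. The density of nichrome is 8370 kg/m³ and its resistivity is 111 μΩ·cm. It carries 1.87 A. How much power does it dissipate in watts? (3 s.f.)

ρ = 111 μΩ·cm = 1.11×10^-6 Ω·m
A = π(d/2)² = π(7.3000e-05 m)² = 1.6742e-08 m²
L = m/(density·A) = 5.170×10^-4/(8370×1.6742e-08) = 3.69 m
R = ρL/A = (1.11×10^-6)(3.69)/(1.6742e-08) = 244.6 Ω
P = I²R = (1.87)² × 244.6 = 855 W

855 W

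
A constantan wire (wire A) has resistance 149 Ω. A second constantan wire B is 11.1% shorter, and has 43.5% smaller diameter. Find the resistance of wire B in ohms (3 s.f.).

R ∝ L/d², so R_B/R_A = (1 − 11.1/100) × (1 − 43.5/100)⁻²
= 0.889 × 3.133 = 2.785
R_B = 2.785 × 149 = 415 Ω

415 Ω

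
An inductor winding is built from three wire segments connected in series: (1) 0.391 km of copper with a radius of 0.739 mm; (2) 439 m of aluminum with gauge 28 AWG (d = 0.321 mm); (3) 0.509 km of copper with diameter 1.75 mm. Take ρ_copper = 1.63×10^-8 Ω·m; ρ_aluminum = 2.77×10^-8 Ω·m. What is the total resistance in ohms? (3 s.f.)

157 Ω

Seg 1: A = πr² = π(7.3900e-04 m)² = 1.716e-06 m²
R_1 = (1.63×10^-8)(391)/(1.716e-06) = 3.715 Ω
Seg 2: A = π(0.321/2 mm)² = π(1.6050e-04 m)² = 8.093e-08 m²
R_2 = (2.77×10^-8)(439)/(8.093e-08) = 150.3 Ω
Seg 3: A = π(d/2)² = π(8.7500e-04 m)² = 2.405e-06 m²
R_3 = (1.63×10^-8)(509)/(2.405e-06) = 3.449 Ω
R_total = R_1 + R_2 + R_3 = 157 Ω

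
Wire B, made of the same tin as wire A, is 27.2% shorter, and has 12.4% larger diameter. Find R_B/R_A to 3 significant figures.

R ∝ L/d², so R_B/R_A = (1 − 27.2/100) × (1 + 12.4/100)⁻²
= 0.728 × 0.7915 = 0.576

0.576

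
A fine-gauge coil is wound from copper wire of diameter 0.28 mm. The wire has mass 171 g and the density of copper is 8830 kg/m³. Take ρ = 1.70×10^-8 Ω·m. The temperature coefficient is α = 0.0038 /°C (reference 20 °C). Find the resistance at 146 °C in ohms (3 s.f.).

128 Ω

A = π(d/2)² = π(1.4000e-04 m)² = 6.1575e-08 m²
L = m/(density·A) = 0.171/(8830×6.1575e-08) = 314.5 m
R = ρL/A = (1.70×10^-8)(314.5)/(6.1575e-08) = 86.83 Ω
R(146 °C) = 86.83 × (1 + 0.0038×126) = 128 Ω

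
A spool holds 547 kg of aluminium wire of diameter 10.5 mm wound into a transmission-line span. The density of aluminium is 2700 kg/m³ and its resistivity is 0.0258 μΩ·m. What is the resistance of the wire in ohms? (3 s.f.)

ρ = 0.0258 μΩ·m = 2.58×10^-8 Ω·m
A = π(d/2)² = π(5.2500e-03 m)² = 8.6590e-05 m²
L = m/(density·A) = 547/(2700×8.6590e-05) = 2340 m
R = ρL/A = (2.58×10^-8)(2340)/(8.6590e-05) = 0.697 Ω

0.697 Ω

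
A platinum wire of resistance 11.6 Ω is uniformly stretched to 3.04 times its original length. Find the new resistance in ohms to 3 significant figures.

107 Ω

Volume constant ⇒ A' = A/k with k = 3.04. R' = ρ(kL)/(A/k) = k²R.
R' = 9.242 × 11.6 = 107 Ω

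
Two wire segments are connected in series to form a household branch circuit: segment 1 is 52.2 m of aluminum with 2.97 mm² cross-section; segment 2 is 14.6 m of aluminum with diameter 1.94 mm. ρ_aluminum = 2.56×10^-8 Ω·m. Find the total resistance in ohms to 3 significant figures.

Segment 1: A = 2.97 mm² = 2.970e-06 m²
R₁ = ρL/A = (2.56×10^-8)(52.2)/(2.970e-06) = 0.4499 Ω
Segment 2: A = π(d/2)² = π(9.7000e-04 m)² = 2.956e-06 m²
R₂ = (2.56×10^-8)(14.6)/(2.956e-06) = 0.1264 Ω
R = R₁ + R₂ = 0.576 Ω

0.576 Ω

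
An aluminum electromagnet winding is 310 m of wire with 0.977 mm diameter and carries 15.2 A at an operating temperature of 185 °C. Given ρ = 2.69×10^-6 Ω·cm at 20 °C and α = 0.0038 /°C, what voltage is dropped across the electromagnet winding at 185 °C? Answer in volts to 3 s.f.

275 V

ρ = 2.69×10^-6 Ω·cm = 2.69×10^-8 Ω·m
A = π(d/2)² = π(4.8850e-04 m)² = 7.497e-07 m²
R₍20₎ = ρL/A = (2.69×10^-8)(310)/(7.497e-07) = 11.12 Ω
R₍185₎ = R₍20₎(1 + αΔT) = 11.12 × (1 + 0.0038×165) = 18.1 Ω
V = IR = 15.2 × 18.1 = 275 V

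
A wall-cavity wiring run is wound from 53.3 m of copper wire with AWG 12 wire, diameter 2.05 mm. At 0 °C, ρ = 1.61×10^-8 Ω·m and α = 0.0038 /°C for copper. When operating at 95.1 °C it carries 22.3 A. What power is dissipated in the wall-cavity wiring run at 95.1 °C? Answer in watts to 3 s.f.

A = π(2.05/2 mm)² = π(1.0250e-03 m)² = 3.301e-06 m²
R₍0₎ = ρL/A = (1.61×10^-8)(53.3)/(3.301e-06) = 0.26 Ω
R₍95.1₎ = R₍0₎(1 + αΔT) = 0.26 × (1 + 0.0038×95.1) = 0.3539 Ω
P = I²R = (22.3)² × 0.3539 = 176 W

176 W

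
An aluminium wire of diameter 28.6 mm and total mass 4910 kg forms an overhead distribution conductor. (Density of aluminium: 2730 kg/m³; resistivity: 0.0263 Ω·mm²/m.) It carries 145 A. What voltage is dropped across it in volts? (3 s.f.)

16.6 V

ρ = 0.0263 Ω·mm²/m = 2.63×10^-8 Ω·m
A = π(d/2)² = π(1.4300e-02 m)² = 6.4242e-04 m²
L = m/(density·A) = 4910/(2730×6.4242e-04) = 2800 m
R = ρL/A = (2.63×10^-8)(2800)/(6.4242e-04) = 0.1146 Ω
V = IR = 145 × 0.1146 = 16.6 V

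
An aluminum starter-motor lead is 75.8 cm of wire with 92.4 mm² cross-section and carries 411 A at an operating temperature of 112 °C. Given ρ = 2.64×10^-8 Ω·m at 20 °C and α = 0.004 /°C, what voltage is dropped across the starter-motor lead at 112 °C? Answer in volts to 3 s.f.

A = 92.4 mm² = 9.240e-05 m²
R₍20₎ = ρL/A = (2.64×10^-8)(0.758)/(9.240e-05) = 2.166×10^-4 Ω
R₍112₎ = R₍20₎(1 + αΔT) = 2.166×10^-4 × (1 + 0.004×92) = 2.963×10^-4 Ω
V = IR = 411 × 2.963×10^-4 = 0.122 V

0.122 V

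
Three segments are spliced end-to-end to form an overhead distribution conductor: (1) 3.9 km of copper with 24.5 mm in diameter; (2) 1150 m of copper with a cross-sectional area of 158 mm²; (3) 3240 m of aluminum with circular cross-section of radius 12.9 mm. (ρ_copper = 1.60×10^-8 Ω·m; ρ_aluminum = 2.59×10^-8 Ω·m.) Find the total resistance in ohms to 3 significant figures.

0.409 Ω

Seg 1: A = π(d/2)² = π(1.2250e-02 m)² = 4.714e-04 m²
R_1 = (1.60×10^-8)(3900)/(4.714e-04) = 0.1324 Ω
Seg 2: A = 158 mm² = 1.580e-04 m²
R_2 = (1.60×10^-8)(1150)/(1.580e-04) = 0.1165 Ω
Seg 3: A = πr² = π(1.2900e-02 m)² = 5.228e-04 m²
R_3 = (2.59×10^-8)(3240)/(5.228e-04) = 0.1605 Ω
R_total = R_1 + R_2 + R_3 = 0.409 Ω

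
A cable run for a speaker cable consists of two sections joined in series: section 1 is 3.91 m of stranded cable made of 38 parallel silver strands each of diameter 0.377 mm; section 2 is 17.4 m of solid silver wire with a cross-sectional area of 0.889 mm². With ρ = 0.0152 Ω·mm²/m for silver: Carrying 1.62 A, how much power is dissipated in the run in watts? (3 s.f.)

ρ = 0.0152 Ω·mm²/m = 1.52×10^-8 Ω·m
Section 1: A_strand = π(1.8850e-04)² = 1.116e-07 m²; R₁ = ρL/(N·A_s) = (1.52×10^-8)(3.91)/(38×1.116e-07) = 0.01401 Ω
Section 2: A = 0.889 mm² = 8.890e-07 m²
R₂ = (1.52×10^-8)(17.4)/(8.890e-07) = 0.2975 Ω
R = R₁ + R₂ = 0.3115 Ω
P = I²R = (1.62)² × 0.3115 = 0.818 W

0.818 W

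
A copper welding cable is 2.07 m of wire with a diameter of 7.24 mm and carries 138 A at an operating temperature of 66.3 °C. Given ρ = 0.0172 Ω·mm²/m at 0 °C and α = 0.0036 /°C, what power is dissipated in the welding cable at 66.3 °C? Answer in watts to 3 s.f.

20.4 W

ρ = 0.0172 Ω·mm²/m = 1.72×10^-8 Ω·m
A = π(d/2)² = π(3.6200e-03 m)² = 4.117e-05 m²
R₍0₎ = ρL/A = (1.72×10^-8)(2.07)/(4.117e-05) = 8.648×10^-4 Ω
R₍66.3₎ = R₍0₎(1 + αΔT) = 8.648×10^-4 × (1 + 0.0036×66.3) = 0.001071 Ω
P = I²R = (138)² × 0.001071 = 20.4 W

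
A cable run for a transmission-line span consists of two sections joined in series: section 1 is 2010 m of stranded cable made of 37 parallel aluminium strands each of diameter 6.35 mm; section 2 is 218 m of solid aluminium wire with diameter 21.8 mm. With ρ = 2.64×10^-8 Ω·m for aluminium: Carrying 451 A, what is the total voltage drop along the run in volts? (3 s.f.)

27.4 V

Section 1: A_strand = π(3.1750e-03)² = 3.167e-05 m²; R₁ = ρL/(N·A_s) = (2.64×10^-8)(2010)/(37×3.167e-05) = 0.04529 Ω
Section 2: A = π(d/2)² = π(1.0900e-02 m)² = 3.733e-04 m²
R₂ = (2.64×10^-8)(218)/(3.733e-04) = 0.01542 Ω
R = R₁ + R₂ = 0.0607 Ω
V = IR = 451 × 0.0607 = 27.4 V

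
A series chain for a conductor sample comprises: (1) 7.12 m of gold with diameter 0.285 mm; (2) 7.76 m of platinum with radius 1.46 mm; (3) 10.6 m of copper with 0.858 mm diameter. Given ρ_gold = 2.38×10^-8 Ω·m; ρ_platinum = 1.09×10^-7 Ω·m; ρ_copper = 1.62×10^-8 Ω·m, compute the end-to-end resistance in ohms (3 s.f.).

Seg 1: A = π(d/2)² = π(1.4250e-04 m)² = 6.379e-08 m²
R_1 = (2.38×10^-8)(7.12)/(6.379e-08) = 2.656 Ω
Seg 2: A = πr² = π(1.4600e-03 m)² = 6.697e-06 m²
R_2 = (1.09×10^-7)(7.76)/(6.697e-06) = 0.1263 Ω
Seg 3: A = π(d/2)² = π(4.2900e-04 m)² = 5.782e-07 m²
R_3 = (1.62×10^-8)(10.6)/(5.782e-07) = 0.297 Ω
R_total = R_1 + R_2 + R_3 = 3.08 Ω

3.08 Ω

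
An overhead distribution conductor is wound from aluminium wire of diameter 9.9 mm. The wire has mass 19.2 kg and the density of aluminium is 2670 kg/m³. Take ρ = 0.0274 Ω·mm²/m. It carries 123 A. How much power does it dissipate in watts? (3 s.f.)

ρ = 0.0274 Ω·mm²/m = 2.74×10^-8 Ω·m
A = π(d/2)² = π(4.9500e-03 m)² = 7.6977e-05 m²
L = m/(density·A) = 19.2/(2670×7.6977e-05) = 93.42 m
R = ρL/A = (2.74×10^-8)(93.42)/(7.6977e-05) = 0.03325 Ω
P = I²R = (123)² × 0.03325 = 503 W

503 W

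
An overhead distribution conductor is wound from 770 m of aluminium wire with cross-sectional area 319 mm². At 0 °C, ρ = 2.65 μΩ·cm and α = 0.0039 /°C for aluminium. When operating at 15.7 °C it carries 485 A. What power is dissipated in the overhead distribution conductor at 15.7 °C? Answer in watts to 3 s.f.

16000 W

ρ = 2.65 μΩ·cm = 2.65×10^-8 Ω·m
A = 319 mm² = 3.190e-04 m²
R₍0₎ = ρL/A = (2.65×10^-8)(770)/(3.190e-04) = 0.06397 Ω
R₍15.7₎ = R₍0₎(1 + αΔT) = 0.06397 × (1 + 0.0039×15.7) = 0.06788 Ω
P = I²R = (485)² × 0.06788 = 16000 W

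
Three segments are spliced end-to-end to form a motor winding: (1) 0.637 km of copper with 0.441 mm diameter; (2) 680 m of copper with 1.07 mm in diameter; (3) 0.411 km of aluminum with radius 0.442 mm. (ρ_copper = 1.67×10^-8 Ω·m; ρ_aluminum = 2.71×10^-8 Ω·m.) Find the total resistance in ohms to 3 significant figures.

100 Ω

Seg 1: A = π(d/2)² = π(2.2050e-04 m)² = 1.527e-07 m²
R_1 = (1.67×10^-8)(637)/(1.527e-07) = 69.64 Ω
Seg 2: A = π(d/2)² = π(5.3500e-04 m)² = 8.992e-07 m²
R_2 = (1.67×10^-8)(680)/(8.992e-07) = 12.63 Ω
Seg 3: A = πr² = π(4.4200e-04 m)² = 6.138e-07 m²
R_3 = (2.71×10^-8)(411)/(6.138e-07) = 18.15 Ω
R_total = R_1 + R_2 + R_3 = 100 Ω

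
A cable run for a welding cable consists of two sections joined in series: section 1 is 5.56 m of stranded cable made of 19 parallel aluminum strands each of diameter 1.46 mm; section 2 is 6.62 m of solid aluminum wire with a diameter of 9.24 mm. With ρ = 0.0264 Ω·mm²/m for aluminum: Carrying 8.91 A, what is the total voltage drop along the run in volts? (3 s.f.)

0.0643 V

ρ = 0.0264 Ω·mm²/m = 2.64×10^-8 Ω·m
Section 1: A_strand = π(7.3000e-04)² = 1.674e-06 m²; R₁ = ρL/(N·A_s) = (2.64×10^-8)(5.56)/(19×1.674e-06) = 0.004615 Ω
Section 2: A = π(d/2)² = π(4.6200e-03 m)² = 6.706e-05 m²
R₂ = (2.64×10^-8)(6.62)/(6.706e-05) = 0.002606 Ω
R = R₁ + R₂ = 0.007221 Ω
V = IR = 8.91 × 0.007221 = 0.0643 V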